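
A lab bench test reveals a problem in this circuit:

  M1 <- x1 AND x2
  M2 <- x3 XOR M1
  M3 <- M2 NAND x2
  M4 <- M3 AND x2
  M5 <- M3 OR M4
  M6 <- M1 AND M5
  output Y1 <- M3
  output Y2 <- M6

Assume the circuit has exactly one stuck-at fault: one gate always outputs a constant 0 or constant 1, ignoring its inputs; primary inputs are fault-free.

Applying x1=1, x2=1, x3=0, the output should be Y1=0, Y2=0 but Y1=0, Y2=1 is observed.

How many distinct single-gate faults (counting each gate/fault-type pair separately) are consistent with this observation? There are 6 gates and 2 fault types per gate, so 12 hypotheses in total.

Fault-free: M1=1, M2=1, M3=0, M4=0, M5=0, M6=0 → Y1=0, Y2=0. Observed Y1=0, Y2=1.
  M1 stuck-at-0: output Y1=1, Y2=0 ✗
  M1 stuck-at-1: output Y1=0, Y2=0 ✗
  M2 stuck-at-0: output Y1=1, Y2=1 ✗
  M2 stuck-at-1: output Y1=0, Y2=0 ✗
  M3 stuck-at-0: output Y1=0, Y2=0 ✗
  M3 stuck-at-1: output Y1=1, Y2=1 ✗
  M4 stuck-at-0: output Y1=0, Y2=0 ✗
  M4 stuck-at-1: output Y1=0, Y2=1 ✓
  M5 stuck-at-0: output Y1=0, Y2=0 ✗
  M5 stuck-at-1: output Y1=0, Y2=1 ✓
  M6 stuck-at-0: output Y1=0, Y2=0 ✗
  M6 stuck-at-1: output Y1=0, Y2=1 ✓
Consistent faults: {M4 stuck-at-1, M5 stuck-at-1, M6 stuck-at-1} — 3 in all.

3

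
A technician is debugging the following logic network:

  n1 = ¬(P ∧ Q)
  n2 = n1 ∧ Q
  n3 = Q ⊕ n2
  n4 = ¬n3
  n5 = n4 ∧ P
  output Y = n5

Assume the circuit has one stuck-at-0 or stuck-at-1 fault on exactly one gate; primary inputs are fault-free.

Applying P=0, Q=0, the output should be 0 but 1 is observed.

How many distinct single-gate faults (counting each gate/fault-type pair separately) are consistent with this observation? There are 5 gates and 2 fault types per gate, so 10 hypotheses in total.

1

Fault-free: n1=1, n2=0, n3=0, n4=1, n5=0 → 0. Observed 1.
  n1 stuck-at-0: output 0 ✗
  n1 stuck-at-1: output 0 ✗
  n2 stuck-at-0: output 0 ✗
  n2 stuck-at-1: output 0 ✗
  n3 stuck-at-0: output 0 ✗
  n3 stuck-at-1: output 0 ✗
  n4 stuck-at-0: output 0 ✗
  n4 stuck-at-1: output 0 ✗
  n5 stuck-at-0: output 0 ✗
  n5 stuck-at-1: output 1 ✓
Consistent faults: {n5 stuck-at-1} — 1 in all.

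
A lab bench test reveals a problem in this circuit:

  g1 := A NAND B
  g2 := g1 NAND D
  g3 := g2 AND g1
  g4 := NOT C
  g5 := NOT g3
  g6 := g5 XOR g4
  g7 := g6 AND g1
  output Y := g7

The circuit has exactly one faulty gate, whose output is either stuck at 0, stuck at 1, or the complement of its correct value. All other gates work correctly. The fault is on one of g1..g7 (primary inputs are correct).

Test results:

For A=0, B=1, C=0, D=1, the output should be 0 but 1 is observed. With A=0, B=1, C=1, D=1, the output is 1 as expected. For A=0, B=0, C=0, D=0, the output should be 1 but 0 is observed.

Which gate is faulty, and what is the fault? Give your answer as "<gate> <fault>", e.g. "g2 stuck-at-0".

g4 stuck-at-0

Fault-free values for test 1 (A=0, B=1, C=0, D=1): g1=1, g2=0, g3=0, g4=1, g5=1, g6=0, g7=0, giving Y=0. Observed 1.
Test 1: faults giving observed 1 are {g2 stuck-at-1, g2 inverted output, g3 stuck-at-1, g3 inverted output, g4 stuck-at-0, g4 inverted output, g5 stuck-at-0, g5 inverted output, g6 stuck-at-1, g6 inverted output, g7 stuck-at-1, g7 inverted output}.
Test 2 (A=0, B=1, C=1, D=1): fault-free g1=1, g2=0, g3=0, g4=0, g5=1, g6=1, g7=1 → 1; observed 1. Eliminates g2 stuck-at-1, g2 inverted output, g3 stuck-at-1, g3 inverted output, g4 inverted output, g5 stuck-at-0, g5 inverted output, g6 inverted output, g7 inverted output.
Test 3 (A=0, B=0, C=0, D=0): fault-free g1=1, g2=1, g3=1, g4=1, g5=0, g6=1, g7=1 → 1; observed 0. Eliminates g6 stuck-at-1, g7 stuck-at-1.
Only g4 stuck-at-0 is consistent with every test.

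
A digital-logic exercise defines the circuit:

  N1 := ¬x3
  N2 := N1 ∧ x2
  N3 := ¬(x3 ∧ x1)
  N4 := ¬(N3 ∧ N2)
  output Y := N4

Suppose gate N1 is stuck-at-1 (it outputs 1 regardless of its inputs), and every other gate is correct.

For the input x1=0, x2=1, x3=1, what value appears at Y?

0

Propagate with N1 forced: N1=1 [stuck-at-1], N2=1, N3=1, N4=0.
So Y = 0. (Without the fault it would be 1.)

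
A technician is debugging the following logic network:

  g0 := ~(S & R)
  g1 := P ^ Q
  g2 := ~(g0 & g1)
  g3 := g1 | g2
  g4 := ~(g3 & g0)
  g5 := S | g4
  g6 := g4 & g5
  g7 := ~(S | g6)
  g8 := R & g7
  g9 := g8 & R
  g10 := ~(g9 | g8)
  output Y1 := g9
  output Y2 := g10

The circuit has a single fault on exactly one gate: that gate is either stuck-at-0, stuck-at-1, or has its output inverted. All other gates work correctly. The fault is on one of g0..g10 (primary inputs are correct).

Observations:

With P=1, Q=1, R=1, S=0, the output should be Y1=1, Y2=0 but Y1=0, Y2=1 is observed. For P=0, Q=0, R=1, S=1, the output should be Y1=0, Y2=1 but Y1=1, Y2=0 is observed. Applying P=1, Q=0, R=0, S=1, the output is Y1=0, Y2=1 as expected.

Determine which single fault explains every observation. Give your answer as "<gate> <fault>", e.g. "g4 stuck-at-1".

g7 inverted output

Fault-free values for test 1 (P=1, Q=1, R=1, S=0): g0=1, g1=0, g2=1, g3=1, g4=0, g5=0, g6=0, g7=1, g8=1, g9=1, g10=0, giving Y1=1, Y2=0. Observed Y1=0, Y2=1.
Test 1: faults giving observed Y1=0, Y2=1 are {g0 stuck-at-0, g0 inverted output, g2 stuck-at-0, g2 inverted output, g3 stuck-at-0, g3 inverted output, g4 stuck-at-1, g4 inverted output, g6 stuck-at-1, g6 inverted output, g7 stuck-at-0, g7 inverted output, g8 stuck-at-0, g8 inverted output}.
Test 2 (P=0, Q=0, R=1, S=1): fault-free g0=0, g1=0, g2=1, g3=1, g4=1, g5=1, g6=1, g7=0, g8=0, g9=0, g10=1 → Y1=0, Y2=1; observed Y1=1, Y2=0. Eliminates g0 stuck-at-0, g0 inverted output, g2 stuck-at-0, g2 inverted output, g3 stuck-at-0, g3 inverted output, g4 stuck-at-1, g4 inverted output, g6 stuck-at-1, g6 inverted output, g7 stuck-at-0, g8 stuck-at-0.
Test 3 (P=1, Q=0, R=0, S=1): fault-free g0=1, g1=1, g2=0, g3=1, g4=0, g5=1, g6=0, g7=0, g8=0, g9=0, g10=1 → Y1=0, Y2=1; observed Y1=0, Y2=1. Eliminates g8 inverted output.
Only g7 inverted output is consistent with every test.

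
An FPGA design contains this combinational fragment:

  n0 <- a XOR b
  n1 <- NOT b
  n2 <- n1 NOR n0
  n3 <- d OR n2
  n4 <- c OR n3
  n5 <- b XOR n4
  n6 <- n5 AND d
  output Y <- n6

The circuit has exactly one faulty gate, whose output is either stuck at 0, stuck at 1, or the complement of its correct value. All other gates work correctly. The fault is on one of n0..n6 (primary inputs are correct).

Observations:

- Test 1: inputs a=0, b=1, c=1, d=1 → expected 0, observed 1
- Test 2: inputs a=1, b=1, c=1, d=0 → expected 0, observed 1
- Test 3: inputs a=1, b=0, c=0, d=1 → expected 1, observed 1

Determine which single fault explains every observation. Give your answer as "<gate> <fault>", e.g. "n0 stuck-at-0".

Fault-free values for test 1 (a=0, b=1, c=1, d=1): n0=1, n1=0, n2=0, n3=1, n4=1, n5=0, n6=0, giving Y=0. Observed 1.
Test 1: faults giving observed 1 are {n4 stuck-at-0, n4 inverted output, n5 stuck-at-1, n5 inverted output, n6 stuck-at-1, n6 inverted output}.
Test 2 (a=1, b=1, c=1, d=0): fault-free n0=0, n1=0, n2=1, n3=1, n4=1, n5=0, n6=0 → 0; observed 1. Eliminates n4 stuck-at-0, n4 inverted output, n5 stuck-at-1, n5 inverted output.
Test 3 (a=1, b=0, c=0, d=1): fault-free n0=1, n1=1, n2=0, n3=1, n4=1, n5=1, n6=1 → 1; observed 1. Eliminates n6 inverted output.
Only n6 stuck-at-1 is consistent with every test.

n6 stuck-at-1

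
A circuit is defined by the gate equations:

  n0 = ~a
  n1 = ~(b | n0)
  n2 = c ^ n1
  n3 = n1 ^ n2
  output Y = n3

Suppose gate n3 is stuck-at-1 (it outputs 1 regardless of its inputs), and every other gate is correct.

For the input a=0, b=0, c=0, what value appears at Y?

1

Propagate with n3 forced: n0=1, n1=0, n2=0, n3=1 [stuck-at-1].
So Y = 1. (Without the fault it would be 0.)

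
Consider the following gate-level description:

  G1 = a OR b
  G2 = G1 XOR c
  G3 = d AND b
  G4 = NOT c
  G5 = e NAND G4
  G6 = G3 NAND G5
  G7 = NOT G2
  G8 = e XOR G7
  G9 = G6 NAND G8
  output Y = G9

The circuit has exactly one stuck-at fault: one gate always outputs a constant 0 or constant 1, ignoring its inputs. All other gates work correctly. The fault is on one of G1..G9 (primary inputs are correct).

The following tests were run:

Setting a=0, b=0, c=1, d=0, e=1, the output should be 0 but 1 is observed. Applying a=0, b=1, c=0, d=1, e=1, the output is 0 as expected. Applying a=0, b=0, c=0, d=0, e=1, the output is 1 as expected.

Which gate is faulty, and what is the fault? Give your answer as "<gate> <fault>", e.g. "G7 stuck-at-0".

Fault-free values for test 1 (a=0, b=0, c=1, d=0, e=1): G1=0, G2=1, G3=0, G4=0, G5=1, G6=1, G7=0, G8=1, G9=0, giving Y=0. Observed 1.
Test 1: faults giving observed 1 are {G1 stuck-at-1, G2 stuck-at-0, G3 stuck-at-1, G6 stuck-at-0, G7 stuck-at-1, G8 stuck-at-0, G9 stuck-at-1}.
Test 2 (a=0, b=1, c=0, d=1, e=1): fault-free G1=1, G2=1, G3=1, G4=1, G5=0, G6=1, G7=0, G8=1, G9=0 → 0; observed 0. Eliminates G2 stuck-at-0, G6 stuck-at-0, G7 stuck-at-1, G8 stuck-at-0, G9 stuck-at-1.
Test 3 (a=0, b=0, c=0, d=0, e=1): fault-free G1=0, G2=0, G3=0, G4=1, G5=0, G6=1, G7=1, G8=0, G9=1 → 1; observed 1. Eliminates G1 stuck-at-1.
Only G3 stuck-at-1 is consistent with every test.

G3 stuck-at-1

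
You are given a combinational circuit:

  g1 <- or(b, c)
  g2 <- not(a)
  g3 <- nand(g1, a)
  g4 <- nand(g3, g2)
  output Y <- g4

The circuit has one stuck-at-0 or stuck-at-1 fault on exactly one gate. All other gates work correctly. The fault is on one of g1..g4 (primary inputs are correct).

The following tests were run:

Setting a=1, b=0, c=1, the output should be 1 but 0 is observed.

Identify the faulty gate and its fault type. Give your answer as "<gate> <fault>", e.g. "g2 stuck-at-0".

Fault-free values for test 1 (a=1, b=0, c=1): g1=1, g2=0, g3=0, g4=1, giving Y=1. Observed 0.
Test 1: faults giving observed 0 are {g4 stuck-at-0}.
Only g4 stuck-at-0 is consistent with every test.

g4 stuck-at-0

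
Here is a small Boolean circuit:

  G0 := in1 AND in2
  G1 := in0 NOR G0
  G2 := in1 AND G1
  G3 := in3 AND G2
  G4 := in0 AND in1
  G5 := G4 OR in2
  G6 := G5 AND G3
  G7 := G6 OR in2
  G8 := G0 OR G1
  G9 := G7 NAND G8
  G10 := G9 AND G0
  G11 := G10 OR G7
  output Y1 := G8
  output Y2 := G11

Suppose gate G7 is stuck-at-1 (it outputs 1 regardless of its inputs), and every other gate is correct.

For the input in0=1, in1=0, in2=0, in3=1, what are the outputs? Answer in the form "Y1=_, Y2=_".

Propagate with G7 forced: G0=0, G1=0, G2=0, G3=0, G4=0, G5=0, G6=0, G7=1 [stuck-at-1], G8=0, G9=1, G10=0, G11=1.
So the outputs are Y1=0, Y2=1. (Without the fault they would be Y1=0, Y2=0.)

Y1=0, Y2=1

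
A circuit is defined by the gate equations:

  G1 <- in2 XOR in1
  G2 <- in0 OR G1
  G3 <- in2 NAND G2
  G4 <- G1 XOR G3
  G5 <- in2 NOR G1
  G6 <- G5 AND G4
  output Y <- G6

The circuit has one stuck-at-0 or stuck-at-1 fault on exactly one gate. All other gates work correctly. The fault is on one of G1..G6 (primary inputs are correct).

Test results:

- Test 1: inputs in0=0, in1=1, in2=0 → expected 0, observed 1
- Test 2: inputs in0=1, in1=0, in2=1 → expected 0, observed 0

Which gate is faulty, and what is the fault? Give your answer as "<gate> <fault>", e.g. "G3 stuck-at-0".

Fault-free values for test 1 (in0=0, in1=1, in2=0): G1=1, G2=1, G3=1, G4=0, G5=0, G6=0, giving Y=0. Observed 1.
Test 1: faults giving observed 1 are {G1 stuck-at-0, G6 stuck-at-1}.
Test 2 (in0=1, in1=0, in2=1): fault-free G1=1, G2=1, G3=0, G4=1, G5=0, G6=0 → 0; observed 0. Eliminates G6 stuck-at-1.
Only G1 stuck-at-0 is consistent with every test.

G1 stuck-at-0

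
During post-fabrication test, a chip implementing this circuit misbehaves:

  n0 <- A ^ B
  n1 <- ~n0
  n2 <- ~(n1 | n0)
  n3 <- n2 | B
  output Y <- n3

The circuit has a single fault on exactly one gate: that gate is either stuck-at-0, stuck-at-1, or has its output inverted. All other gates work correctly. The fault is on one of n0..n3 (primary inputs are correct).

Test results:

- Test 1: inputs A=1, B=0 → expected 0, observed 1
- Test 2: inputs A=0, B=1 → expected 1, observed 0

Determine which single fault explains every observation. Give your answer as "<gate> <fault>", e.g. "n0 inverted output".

Fault-free values for test 1 (A=1, B=0): n0=1, n1=0, n2=0, n3=0, giving Y=0. Observed 1.
Test 1: faults giving observed 1 are {n2 stuck-at-1, n2 inverted output, n3 stuck-at-1, n3 inverted output}.
Test 2 (A=0, B=1): fault-free n0=1, n1=0, n2=0, n3=1 → 1; observed 0. Eliminates n2 stuck-at-1, n2 inverted output, n3 stuck-at-1.
Only n3 inverted output is consistent with every test.

n3 inverted output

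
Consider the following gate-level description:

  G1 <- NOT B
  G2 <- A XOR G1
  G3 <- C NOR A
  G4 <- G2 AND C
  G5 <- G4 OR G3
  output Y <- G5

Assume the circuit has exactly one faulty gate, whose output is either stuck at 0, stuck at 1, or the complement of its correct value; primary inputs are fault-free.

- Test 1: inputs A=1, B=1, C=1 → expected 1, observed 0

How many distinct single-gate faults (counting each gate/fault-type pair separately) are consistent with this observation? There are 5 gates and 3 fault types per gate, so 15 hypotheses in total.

Fault-free: G1=0, G2=1, G3=0, G4=1, G5=1 → 1. Observed 0.
  G1: stuck-at-1, inverted output ✓; others ✗
  G2: stuck-at-0, inverted output ✓; others ✗
  G3: none of the 3 fault types match ✗
  G4: stuck-at-0, inverted output ✓; others ✗
  G5: stuck-at-0, inverted output ✓; others ✗
Consistent faults: {G1 stuck-at-1, G1 inverted output, G2 stuck-at-0, G2 inverted output, G4 stuck-at-0, G4 inverted output, G5 stuck-at-0, G5 inverted output} — 8 in all.

8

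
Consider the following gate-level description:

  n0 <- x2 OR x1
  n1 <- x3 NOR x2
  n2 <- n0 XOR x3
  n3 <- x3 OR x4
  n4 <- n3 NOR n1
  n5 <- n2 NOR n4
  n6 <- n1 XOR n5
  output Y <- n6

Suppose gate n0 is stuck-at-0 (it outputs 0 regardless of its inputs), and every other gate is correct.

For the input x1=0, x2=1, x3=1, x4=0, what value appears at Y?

Propagate with n0 forced: n0=0 [stuck-at-0], n1=0, n2=1, n3=1, n4=0, n5=0, n6=0.
So Y = 0. (Without the fault it would be 1.)

0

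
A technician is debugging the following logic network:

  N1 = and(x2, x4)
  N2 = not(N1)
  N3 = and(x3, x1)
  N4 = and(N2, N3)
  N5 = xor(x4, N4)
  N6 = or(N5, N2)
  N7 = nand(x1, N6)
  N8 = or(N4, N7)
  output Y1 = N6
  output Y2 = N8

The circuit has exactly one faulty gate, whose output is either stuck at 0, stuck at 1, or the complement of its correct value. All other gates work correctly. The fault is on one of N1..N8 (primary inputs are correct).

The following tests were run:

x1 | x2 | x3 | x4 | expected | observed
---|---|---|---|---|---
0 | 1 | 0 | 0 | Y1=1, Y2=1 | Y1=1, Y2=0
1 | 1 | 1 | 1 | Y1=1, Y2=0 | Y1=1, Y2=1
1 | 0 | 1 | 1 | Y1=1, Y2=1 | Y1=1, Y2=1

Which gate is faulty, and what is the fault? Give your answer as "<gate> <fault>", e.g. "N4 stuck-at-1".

Fault-free values for test 1 (x1=0, x2=1, x3=0, x4=0): N1=0, N2=1, N3=0, N4=0, N5=0, N6=1, N7=1, N8=1, giving Y1=1, Y2=1. Observed Y1=1, Y2=0.
Test 1: faults giving observed Y1=1, Y2=0 are {N7 stuck-at-0, N7 inverted output, N8 stuck-at-0, N8 inverted output}.
Test 2 (x1=1, x2=1, x3=1, x4=1): fault-free N1=1, N2=0, N3=1, N4=0, N5=1, N6=1, N7=0, N8=0 → Y1=1, Y2=0; observed Y1=1, Y2=1. Eliminates N7 stuck-at-0, N8 stuck-at-0.
Test 3 (x1=1, x2=0, x3=1, x4=1): fault-free N1=0, N2=1, N3=1, N4=1, N5=0, N6=1, N7=0, N8=1 → Y1=1, Y2=1; observed Y1=1, Y2=1. Eliminates N8 inverted output.
Only N7 inverted output is consistent with every test.

N7 inverted output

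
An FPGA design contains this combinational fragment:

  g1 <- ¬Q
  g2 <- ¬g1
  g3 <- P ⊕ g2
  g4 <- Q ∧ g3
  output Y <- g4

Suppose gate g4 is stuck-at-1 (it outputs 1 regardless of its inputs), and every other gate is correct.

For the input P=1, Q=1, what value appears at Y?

1

Propagate with g4 forced: g1=0, g2=1, g3=0, g4=1 [stuck-at-1].
So Y = 1. (Without the fault it would be 0.)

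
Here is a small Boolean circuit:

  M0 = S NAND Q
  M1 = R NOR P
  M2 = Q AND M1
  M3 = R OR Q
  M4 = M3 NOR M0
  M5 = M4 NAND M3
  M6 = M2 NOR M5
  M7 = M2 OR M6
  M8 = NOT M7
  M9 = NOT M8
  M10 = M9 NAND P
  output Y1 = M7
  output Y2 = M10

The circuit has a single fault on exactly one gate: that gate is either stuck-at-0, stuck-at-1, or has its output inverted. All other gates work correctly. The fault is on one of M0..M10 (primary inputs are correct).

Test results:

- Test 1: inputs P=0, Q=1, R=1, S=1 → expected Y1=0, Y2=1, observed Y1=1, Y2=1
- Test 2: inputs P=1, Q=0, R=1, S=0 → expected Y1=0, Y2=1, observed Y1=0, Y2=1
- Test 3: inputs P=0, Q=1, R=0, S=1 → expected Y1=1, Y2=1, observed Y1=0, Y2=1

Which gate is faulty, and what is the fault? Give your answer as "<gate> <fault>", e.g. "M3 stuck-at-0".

Fault-free values for test 1 (P=0, Q=1, R=1, S=1): M0=0, M1=0, M2=0, M3=1, M4=0, M5=1, M6=0, M7=0, M8=1, M9=0, M10=1, giving Y1=0, Y2=1. Observed Y1=1, Y2=1.
Test 1: faults giving observed Y1=1, Y2=1 are {M1 stuck-at-1, M1 inverted output, M2 stuck-at-1, M2 inverted output, M4 stuck-at-1, M4 inverted output, M5 stuck-at-0, M5 inverted output, M6 stuck-at-1, M6 inverted output, M7 stuck-at-1, M7 inverted output}.
Test 2 (P=1, Q=0, R=1, S=0): fault-free M0=1, M1=0, M2=0, M3=1, M4=0, M5=1, M6=0, M7=0, M8=1, M9=0, M10=1 → Y1=0, Y2=1; observed Y1=0, Y2=1. Eliminates M2 stuck-at-1, M2 inverted output, M4 stuck-at-1, M4 inverted output, M5 stuck-at-0, M5 inverted output, M6 stuck-at-1, M6 inverted output, M7 stuck-at-1, M7 inverted output.
Test 3 (P=0, Q=1, R=0, S=1): fault-free M0=0, M1=1, M2=1, M3=1, M4=0, M5=1, M6=0, M7=1, M8=0, M9=1, M10=1 → Y1=1, Y2=1; observed Y1=0, Y2=1. Eliminates M1 stuck-at-1.
Only M1 inverted output is consistent with every test.

M1 inverted output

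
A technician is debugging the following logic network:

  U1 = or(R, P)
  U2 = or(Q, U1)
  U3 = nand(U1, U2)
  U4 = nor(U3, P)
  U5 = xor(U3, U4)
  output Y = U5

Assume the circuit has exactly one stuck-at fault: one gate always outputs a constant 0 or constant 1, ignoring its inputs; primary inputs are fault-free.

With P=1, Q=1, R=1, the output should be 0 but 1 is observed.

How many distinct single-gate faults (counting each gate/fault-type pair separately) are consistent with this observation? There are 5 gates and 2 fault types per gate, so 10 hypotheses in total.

5

Fault-free: U1=1, U2=1, U3=0, U4=0, U5=0 → 0. Observed 1.
  U1 stuck-at-0: output 1 ✓
  U1 stuck-at-1: output 0 ✗
  U2 stuck-at-0: output 1 ✓
  U2 stuck-at-1: output 0 ✗
  U3 stuck-at-0: output 0 ✗
  U3 stuck-at-1: output 1 ✓
  U4 stuck-at-0: output 0 ✗
  U4 stuck-at-1: output 1 ✓
  U5 stuck-at-0: output 0 ✗
  U5 stuck-at-1: output 1 ✓
Consistent faults: {U1 stuck-at-0, U2 stuck-at-0, U3 stuck-at-1, U4 stuck-at-1, U5 stuck-at-1} — 5 in all.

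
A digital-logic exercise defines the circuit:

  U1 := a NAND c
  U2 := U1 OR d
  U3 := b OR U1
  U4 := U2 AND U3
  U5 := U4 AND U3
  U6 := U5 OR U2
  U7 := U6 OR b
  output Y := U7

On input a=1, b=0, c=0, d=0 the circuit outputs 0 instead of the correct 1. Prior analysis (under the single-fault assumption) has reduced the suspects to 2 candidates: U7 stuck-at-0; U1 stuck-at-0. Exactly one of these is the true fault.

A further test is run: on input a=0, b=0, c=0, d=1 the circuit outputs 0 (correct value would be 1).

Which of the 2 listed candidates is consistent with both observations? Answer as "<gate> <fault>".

U7 stuck-at-0

Evaluate each candidate on input a=0, b=0, c=0, d=1:
  U7 stuck-at-0: U1=1, U2=1, U3=1, U4=1, U5=1, U6=1, U7=0 [stuck-at-0] → 0 — matches
  U1 stuck-at-0: U1=0 [stuck-at-0], U2=1, U3=0, U4=0, U5=0, U6=1, U7=1 → 1 — eliminated
Only U7 stuck-at-0 reproduces the observed 0.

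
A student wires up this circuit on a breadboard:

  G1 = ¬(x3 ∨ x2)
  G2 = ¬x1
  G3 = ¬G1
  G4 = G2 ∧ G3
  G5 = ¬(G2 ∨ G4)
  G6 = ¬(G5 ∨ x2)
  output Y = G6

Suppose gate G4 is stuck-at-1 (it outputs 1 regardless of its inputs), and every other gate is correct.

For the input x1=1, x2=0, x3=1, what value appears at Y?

1

Propagate with G4 forced: G1=0, G2=0, G3=1, G4=1 [stuck-at-1], G5=0, G6=1.
So Y = 1. (Without the fault it would be 0.)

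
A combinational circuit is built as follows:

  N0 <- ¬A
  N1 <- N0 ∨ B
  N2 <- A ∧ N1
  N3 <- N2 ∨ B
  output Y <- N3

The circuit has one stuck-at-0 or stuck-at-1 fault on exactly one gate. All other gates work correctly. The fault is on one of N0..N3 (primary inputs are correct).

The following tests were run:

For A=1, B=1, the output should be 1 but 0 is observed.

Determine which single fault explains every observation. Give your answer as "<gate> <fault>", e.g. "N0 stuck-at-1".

N3 stuck-at-0

Fault-free values for test 1 (A=1, B=1): N0=0, N1=1, N2=1, N3=1, giving Y=1. Observed 0.
Test 1: faults giving observed 0 are {N3 stuck-at-0}.
Only N3 stuck-at-0 is consistent with every test.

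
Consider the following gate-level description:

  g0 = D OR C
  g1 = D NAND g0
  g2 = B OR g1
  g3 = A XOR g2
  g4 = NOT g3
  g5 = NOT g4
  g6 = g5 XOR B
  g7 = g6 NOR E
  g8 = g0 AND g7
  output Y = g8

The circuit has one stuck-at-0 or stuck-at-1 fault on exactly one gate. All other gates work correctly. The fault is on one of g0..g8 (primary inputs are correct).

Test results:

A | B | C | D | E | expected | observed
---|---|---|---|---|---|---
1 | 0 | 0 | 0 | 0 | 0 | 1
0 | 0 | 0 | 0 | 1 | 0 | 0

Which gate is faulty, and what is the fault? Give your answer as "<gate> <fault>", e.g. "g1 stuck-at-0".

Fault-free values for test 1 (A=1, B=0, C=0, D=0, E=0): g0=0, g1=1, g2=1, g3=0, g4=1, g5=0, g6=0, g7=1, g8=0, giving Y=0. Observed 1.
Test 1: faults giving observed 1 are {g0 stuck-at-1, g8 stuck-at-1}.
Test 2 (A=0, B=0, C=0, D=0, E=1): fault-free g0=0, g1=1, g2=1, g3=1, g4=0, g5=1, g6=1, g7=0, g8=0 → 0; observed 0. Eliminates g8 stuck-at-1.
Only g0 stuck-at-1 is consistent with every test.

g0 stuck-at-1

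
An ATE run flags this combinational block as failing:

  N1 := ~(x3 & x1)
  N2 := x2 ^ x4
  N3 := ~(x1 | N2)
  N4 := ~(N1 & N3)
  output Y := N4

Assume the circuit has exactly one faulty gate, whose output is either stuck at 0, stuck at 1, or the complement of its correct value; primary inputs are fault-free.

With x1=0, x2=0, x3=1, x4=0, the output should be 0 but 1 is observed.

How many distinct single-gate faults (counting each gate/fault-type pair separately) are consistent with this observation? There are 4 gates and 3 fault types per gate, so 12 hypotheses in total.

Fault-free: N1=1, N2=0, N3=1, N4=0 → 0. Observed 1.
  N1 stuck-at-0: output 1 ✓
  N1 stuck-at-1: output 0 ✗
  N1 inverted output: output 1 ✓
  N2 stuck-at-0: output 0 ✗
  N2 stuck-at-1: output 1 ✓
  N2 inverted output: output 1 ✓
  N3 stuck-at-0: output 1 ✓
  N3 stuck-at-1: output 0 ✗
  N3 inverted output: output 1 ✓
  N4 stuck-at-0: output 0 ✗
  N4 stuck-at-1: output 1 ✓
  N4 inverted output: output 1 ✓
Consistent faults: {N1 stuck-at-0, N1 inverted output, N2 stuck-at-1, N2 inverted output, N3 stuck-at-0, N3 inverted output, N4 stuck-at-1, N4 inverted output} — 8 in all.

8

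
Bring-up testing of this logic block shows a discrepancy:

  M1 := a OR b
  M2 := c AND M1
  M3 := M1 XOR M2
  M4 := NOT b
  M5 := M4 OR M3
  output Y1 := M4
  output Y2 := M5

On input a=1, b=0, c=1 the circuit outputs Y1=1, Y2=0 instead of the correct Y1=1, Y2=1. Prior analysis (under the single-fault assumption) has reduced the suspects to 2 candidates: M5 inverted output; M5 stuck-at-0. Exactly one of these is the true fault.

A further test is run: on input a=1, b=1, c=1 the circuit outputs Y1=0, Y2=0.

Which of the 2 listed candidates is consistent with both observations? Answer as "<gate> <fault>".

Evaluate each candidate on input a=1, b=1, c=1:
  M5 inverted output: M1=1, M2=1, M3=0, M4=0, M5=1 [inverted output] → Y1=0, Y2=1 — eliminated
  M5 stuck-at-0: M1=1, M2=1, M3=0, M4=0, M5=0 [stuck-at-0] → Y1=0, Y2=0 — matches
Only M5 stuck-at-0 reproduces the observed Y1=0, Y2=0.

M5 stuck-at-0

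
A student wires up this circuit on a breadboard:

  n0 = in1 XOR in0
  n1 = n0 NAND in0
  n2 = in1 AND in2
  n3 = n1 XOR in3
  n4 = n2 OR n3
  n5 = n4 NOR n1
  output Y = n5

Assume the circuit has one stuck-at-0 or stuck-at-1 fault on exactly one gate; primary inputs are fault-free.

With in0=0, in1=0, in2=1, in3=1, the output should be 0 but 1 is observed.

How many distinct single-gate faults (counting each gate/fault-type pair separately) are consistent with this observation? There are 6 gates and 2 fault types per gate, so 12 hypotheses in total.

Fault-free: n0=0, n1=1, n2=0, n3=0, n4=0, n5=0 → 0. Observed 1.
  n0 stuck-at-0: output 0 ✗
  n0 stuck-at-1: output 0 ✗
  n1 stuck-at-0: output 0 ✗
  n1 stuck-at-1: output 0 ✗
  n2 stuck-at-0: output 0 ✗
  n2 stuck-at-1: output 0 ✗
  n3 stuck-at-0: output 0 ✗
  n3 stuck-at-1: output 0 ✗
  n4 stuck-at-0: output 0 ✗
  n4 stuck-at-1: output 0 ✗
  n5 stuck-at-0: output 0 ✗
  n5 stuck-at-1: output 1 ✓
Consistent faults: {n5 stuck-at-1} — 1 in all.

1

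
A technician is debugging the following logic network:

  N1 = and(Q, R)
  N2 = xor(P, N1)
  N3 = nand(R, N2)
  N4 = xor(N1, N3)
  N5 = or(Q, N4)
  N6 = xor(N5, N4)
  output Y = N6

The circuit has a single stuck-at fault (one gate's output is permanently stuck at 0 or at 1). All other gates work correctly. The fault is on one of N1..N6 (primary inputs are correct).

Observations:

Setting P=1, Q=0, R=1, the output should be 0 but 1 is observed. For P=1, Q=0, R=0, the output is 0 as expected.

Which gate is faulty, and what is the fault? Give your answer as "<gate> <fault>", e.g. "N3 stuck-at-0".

Fault-free values for test 1 (P=1, Q=0, R=1): N1=0, N2=1, N3=0, N4=0, N5=0, N6=0, giving Y=0. Observed 1.
Test 1: faults giving observed 1 are {N5 stuck-at-1, N6 stuck-at-1}.
Test 2 (P=1, Q=0, R=0): fault-free N1=0, N2=1, N3=1, N4=1, N5=1, N6=0 → 0; observed 0. Eliminates N6 stuck-at-1.
Only N5 stuck-at-1 is consistent with every test.

N5 stuck-at-1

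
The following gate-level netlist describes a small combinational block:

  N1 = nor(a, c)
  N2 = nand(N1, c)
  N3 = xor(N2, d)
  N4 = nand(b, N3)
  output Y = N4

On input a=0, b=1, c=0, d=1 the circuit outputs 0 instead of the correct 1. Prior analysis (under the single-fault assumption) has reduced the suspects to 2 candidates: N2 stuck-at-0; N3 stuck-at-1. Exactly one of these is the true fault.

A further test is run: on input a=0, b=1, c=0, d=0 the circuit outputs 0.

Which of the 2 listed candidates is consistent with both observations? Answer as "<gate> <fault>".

Evaluate each candidate on input a=0, b=1, c=0, d=0:
  N2 stuck-at-0: N1=1, N2=0 [stuck-at-0], N3=0, N4=1 → 1 — eliminated
  N3 stuck-at-1: N1=1, N2=1, N3=1 [stuck-at-1], N4=0 → 0 — matches
Only N3 stuck-at-1 reproduces the observed 0.

N3 stuck-at-1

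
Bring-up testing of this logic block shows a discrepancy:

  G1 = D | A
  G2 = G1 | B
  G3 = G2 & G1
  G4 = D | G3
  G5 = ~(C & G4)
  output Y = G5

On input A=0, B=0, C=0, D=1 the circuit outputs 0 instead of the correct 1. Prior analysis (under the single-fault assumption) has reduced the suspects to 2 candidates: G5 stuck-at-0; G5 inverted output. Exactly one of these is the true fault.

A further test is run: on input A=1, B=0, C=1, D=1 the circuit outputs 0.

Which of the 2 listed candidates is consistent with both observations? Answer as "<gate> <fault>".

Evaluate each candidate on input A=1, B=0, C=1, D=1:
  G5 stuck-at-0: G1=1, G2=1, G3=1, G4=1, G5=0 [stuck-at-0] → 0 — matches
  G5 inverted output: G1=1, G2=1, G3=1, G4=1, G5=1 [inverted output] → 1 — eliminated
Only G5 stuck-at-0 reproduces the observed 0.

G5 stuck-at-0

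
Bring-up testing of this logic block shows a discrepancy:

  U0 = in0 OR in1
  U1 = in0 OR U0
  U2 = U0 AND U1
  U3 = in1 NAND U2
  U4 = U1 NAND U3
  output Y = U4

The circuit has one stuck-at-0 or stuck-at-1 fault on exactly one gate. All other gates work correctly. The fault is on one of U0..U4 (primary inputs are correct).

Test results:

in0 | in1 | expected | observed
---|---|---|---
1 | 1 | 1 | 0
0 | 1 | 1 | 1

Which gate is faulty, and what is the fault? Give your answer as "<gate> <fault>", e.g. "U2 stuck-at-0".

U0 stuck-at-0

Fault-free values for test 1 (in0=1, in1=1): U0=1, U1=1, U2=1, U3=0, U4=1, giving Y=1. Observed 0.
Test 1: faults giving observed 0 are {U0 stuck-at-0, U2 stuck-at-0, U3 stuck-at-1, U4 stuck-at-0}.
Test 2 (in0=0, in1=1): fault-free U0=1, U1=1, U2=1, U3=0, U4=1 → 1; observed 1. Eliminates U2 stuck-at-0, U3 stuck-at-1, U4 stuck-at-0.
Only U0 stuck-at-0 is consistent with every test.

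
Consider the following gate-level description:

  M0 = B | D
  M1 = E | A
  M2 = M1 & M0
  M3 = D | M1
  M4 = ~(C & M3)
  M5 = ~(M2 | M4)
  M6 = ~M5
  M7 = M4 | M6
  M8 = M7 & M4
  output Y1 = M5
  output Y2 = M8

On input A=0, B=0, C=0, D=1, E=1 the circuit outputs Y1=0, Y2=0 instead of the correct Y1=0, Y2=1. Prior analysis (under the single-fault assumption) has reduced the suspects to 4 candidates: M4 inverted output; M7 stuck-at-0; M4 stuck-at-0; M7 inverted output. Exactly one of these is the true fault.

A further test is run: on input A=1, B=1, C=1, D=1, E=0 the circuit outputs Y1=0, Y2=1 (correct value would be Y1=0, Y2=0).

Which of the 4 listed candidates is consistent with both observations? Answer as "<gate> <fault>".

Evaluate each candidate on input A=1, B=1, C=1, D=1, E=0:
  M4 inverted output: M0=1, M1=1, M2=1, M3=1, M4=1 [inverted output], M5=0, M6=1, M7=1, M8=1 → Y1=0, Y2=1 — matches
  M7 stuck-at-0: M0=1, M1=1, M2=1, M3=1, M4=0, M5=0, M6=1, M7=0 [stuck-at-0], M8=0 → Y1=0, Y2=0 — eliminated
  M4 stuck-at-0: M0=1, M1=1, M2=1, M3=1, M4=0 [stuck-at-0], M5=0, M6=1, M7=1, M8=0 → Y1=0, Y2=0 — eliminated
  M7 inverted output: M0=1, M1=1, M2=1, M3=1, M4=0, M5=0, M6=1, M7=0 [inverted output], M8=0 → Y1=0, Y2=0 — eliminated
Only M4 inverted output reproduces the observed Y1=0, Y2=1.

M4 inverted output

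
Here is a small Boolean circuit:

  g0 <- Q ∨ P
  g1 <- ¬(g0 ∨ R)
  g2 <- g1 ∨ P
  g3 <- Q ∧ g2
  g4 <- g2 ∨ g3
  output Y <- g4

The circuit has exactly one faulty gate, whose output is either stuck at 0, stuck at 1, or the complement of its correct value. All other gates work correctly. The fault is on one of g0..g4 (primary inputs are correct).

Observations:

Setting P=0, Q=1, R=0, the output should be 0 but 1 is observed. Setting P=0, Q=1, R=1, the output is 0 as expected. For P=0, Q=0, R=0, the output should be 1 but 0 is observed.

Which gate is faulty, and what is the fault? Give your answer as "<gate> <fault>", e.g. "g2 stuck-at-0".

g0 inverted output

Fault-free values for test 1 (P=0, Q=1, R=0): g0=1, g1=0, g2=0, g3=0, g4=0, giving Y=0. Observed 1.
Test 1: faults giving observed 1 are {g0 stuck-at-0, g0 inverted output, g1 stuck-at-1, g1 inverted output, g2 stuck-at-1, g2 inverted output, g3 stuck-at-1, g3 inverted output, g4 stuck-at-1, g4 inverted output}.
Test 2 (P=0, Q=1, R=1): fault-free g0=1, g1=0, g2=0, g3=0, g4=0 → 0; observed 0. Eliminates g1 stuck-at-1, g1 inverted output, g2 stuck-at-1, g2 inverted output, g3 stuck-at-1, g3 inverted output, g4 stuck-at-1, g4 inverted output.
Test 3 (P=0, Q=0, R=0): fault-free g0=0, g1=1, g2=1, g3=0, g4=1 → 1; observed 0. Eliminates g0 stuck-at-0.
Only g0 inverted output is consistent with every test.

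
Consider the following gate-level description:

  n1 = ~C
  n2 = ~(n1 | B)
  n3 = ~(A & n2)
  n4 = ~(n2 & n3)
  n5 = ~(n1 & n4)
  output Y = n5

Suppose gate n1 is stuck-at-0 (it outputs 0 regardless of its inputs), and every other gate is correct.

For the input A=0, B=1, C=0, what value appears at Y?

1

Propagate with n1 forced: n1=0 [stuck-at-0], n2=0, n3=1, n4=1, n5=1.
So Y = 1. (Without the fault it would be 0.)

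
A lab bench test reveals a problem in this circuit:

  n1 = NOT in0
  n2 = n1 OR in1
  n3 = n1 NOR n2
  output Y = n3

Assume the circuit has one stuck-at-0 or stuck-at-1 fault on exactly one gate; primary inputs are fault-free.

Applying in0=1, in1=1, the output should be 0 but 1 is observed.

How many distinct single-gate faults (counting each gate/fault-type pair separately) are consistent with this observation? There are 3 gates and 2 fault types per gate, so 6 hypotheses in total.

Fault-free: n1=0, n2=1, n3=0 → 0. Observed 1.
  n1 stuck-at-0: output 0 ✗
  n1 stuck-at-1: output 0 ✗
  n2 stuck-at-0: output 1 ✓
  n2 stuck-at-1: output 0 ✗
  n3 stuck-at-0: output 0 ✗
  n3 stuck-at-1: output 1 ✓
Consistent faults: {n2 stuck-at-0, n3 stuck-at-1} — 2 in all.

2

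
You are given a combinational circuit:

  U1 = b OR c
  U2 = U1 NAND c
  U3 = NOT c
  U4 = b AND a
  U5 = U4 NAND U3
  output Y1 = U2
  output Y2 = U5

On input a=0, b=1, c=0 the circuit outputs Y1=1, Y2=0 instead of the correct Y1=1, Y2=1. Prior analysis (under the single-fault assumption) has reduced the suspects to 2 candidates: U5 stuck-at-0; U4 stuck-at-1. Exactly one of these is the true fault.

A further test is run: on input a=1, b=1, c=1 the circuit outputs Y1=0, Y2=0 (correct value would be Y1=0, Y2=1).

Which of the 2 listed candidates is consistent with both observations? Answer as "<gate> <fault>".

U5 stuck-at-0

Evaluate each candidate on input a=1, b=1, c=1:
  U5 stuck-at-0: U1=1, U2=0, U3=0, U4=1, U5=0 [stuck-at-0] → Y1=0, Y2=0 — matches
  U4 stuck-at-1: U1=1, U2=0, U3=0, U4=1 [stuck-at-1], U5=1 → Y1=0, Y2=1 — eliminated
Only U5 stuck-at-0 reproduces the observed Y1=0, Y2=0.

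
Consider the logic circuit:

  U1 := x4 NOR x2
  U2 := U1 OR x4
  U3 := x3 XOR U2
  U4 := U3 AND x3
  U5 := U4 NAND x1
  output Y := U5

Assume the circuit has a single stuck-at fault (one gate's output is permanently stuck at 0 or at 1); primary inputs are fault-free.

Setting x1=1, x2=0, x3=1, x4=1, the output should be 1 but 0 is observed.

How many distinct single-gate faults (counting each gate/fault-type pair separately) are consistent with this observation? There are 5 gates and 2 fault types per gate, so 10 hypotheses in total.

Fault-free: U1=0, U2=1, U3=0, U4=0, U5=1 → 1. Observed 0.
  U1 stuck-at-0: output 1 ✗
  U1 stuck-at-1: output 1 ✗
  U2 stuck-at-0: output 0 ✓
  U2 stuck-at-1: output 1 ✗
  U3 stuck-at-0: output 1 ✗
  U3 stuck-at-1: output 0 ✓
  U4 stuck-at-0: output 1 ✗
  U4 stuck-at-1: output 0 ✓
  U5 stuck-at-0: output 0 ✓
  U5 stuck-at-1: output 1 ✗
Consistent faults: {U2 stuck-at-0, U3 stuck-at-1, U4 stuck-at-1, U5 stuck-at-0} — 4 in all.

4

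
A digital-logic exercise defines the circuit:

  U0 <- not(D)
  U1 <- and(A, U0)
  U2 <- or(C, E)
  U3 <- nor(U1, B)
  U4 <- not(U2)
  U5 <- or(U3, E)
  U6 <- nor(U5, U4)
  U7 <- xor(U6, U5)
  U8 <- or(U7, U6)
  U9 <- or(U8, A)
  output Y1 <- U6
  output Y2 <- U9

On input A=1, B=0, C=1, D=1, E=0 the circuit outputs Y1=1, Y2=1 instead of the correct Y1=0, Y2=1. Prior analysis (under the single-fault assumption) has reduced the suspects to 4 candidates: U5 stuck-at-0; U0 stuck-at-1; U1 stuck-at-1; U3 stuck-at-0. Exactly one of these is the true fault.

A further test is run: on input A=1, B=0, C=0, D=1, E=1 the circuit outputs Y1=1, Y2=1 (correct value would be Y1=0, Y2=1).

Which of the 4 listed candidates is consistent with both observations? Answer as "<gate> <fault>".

Evaluate each candidate on input A=1, B=0, C=0, D=1, E=1:
  U5 stuck-at-0: U0=0, U1=0, U2=1, U3=1, U4=0, U5=0 [stuck-at-0], U6=1, U7=1, U8=1, U9=1 → Y1=1, Y2=1 — matches
  U0 stuck-at-1: U0=1 [stuck-at-1], U1=1, U2=1, U3=0, U4=0, U5=1, U6=0, U7=1, U8=1, U9=1 → Y1=0, Y2=1 — eliminated
  U1 stuck-at-1: U0=0, U1=1 [stuck-at-1], U2=1, U3=0, U4=0, U5=1, U6=0, U7=1, U8=1, U9=1 → Y1=0, Y2=1 — eliminated
  U3 stuck-at-0: U0=0, U1=0, U2=1, U3=0 [stuck-at-0], U4=0, U5=1, U6=0, U7=1, U8=1, U9=1 → Y1=0, Y2=1 — eliminated
Only U5 stuck-at-0 reproduces the observed Y1=1, Y2=1.

U5 stuck-at-0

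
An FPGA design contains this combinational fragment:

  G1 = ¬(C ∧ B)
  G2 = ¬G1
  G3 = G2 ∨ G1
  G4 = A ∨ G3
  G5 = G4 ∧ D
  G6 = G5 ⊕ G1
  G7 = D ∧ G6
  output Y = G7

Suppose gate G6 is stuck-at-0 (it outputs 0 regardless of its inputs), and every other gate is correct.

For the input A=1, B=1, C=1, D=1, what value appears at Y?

0

Propagate with G6 forced: G1=0, G2=1, G3=1, G4=1, G5=1, G6=0 [stuck-at-0], G7=0.
So Y = 0. (Without the fault it would be 1.)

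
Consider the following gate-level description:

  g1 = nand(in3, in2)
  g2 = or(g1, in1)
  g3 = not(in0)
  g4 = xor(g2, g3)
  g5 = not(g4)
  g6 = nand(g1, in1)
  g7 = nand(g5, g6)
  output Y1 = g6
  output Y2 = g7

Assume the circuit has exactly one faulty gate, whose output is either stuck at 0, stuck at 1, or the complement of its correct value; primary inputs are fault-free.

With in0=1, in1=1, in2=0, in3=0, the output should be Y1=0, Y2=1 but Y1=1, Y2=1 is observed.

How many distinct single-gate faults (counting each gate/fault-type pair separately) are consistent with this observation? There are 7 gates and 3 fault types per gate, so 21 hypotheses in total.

Fault-free: g1=1, g2=1, g3=0, g4=1, g5=0, g6=0, g7=1 → Y1=0, Y2=1. Observed Y1=1, Y2=1.
  g1: stuck-at-0, inverted output ✓; others ✗
  g2: none of the 3 fault types match ✗
  g3: none of the 3 fault types match ✗
  g4: none of the 3 fault types match ✗
  g5: none of the 3 fault types match ✗
  g6: stuck-at-1, inverted output ✓; others ✗
  g7: none of the 3 fault types match ✗
Consistent faults: {g1 stuck-at-0, g1 inverted output, g6 stuck-at-1, g6 inverted output} — 4 in all.

4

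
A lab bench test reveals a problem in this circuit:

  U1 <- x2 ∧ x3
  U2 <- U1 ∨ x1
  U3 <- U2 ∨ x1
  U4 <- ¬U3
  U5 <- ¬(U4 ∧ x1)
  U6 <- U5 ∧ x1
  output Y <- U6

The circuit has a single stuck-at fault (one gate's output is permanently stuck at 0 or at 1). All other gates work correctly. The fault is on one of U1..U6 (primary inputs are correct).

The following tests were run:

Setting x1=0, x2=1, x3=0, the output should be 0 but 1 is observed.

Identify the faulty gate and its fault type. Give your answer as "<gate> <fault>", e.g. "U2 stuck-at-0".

U6 stuck-at-1

Fault-free values for test 1 (x1=0, x2=1, x3=0): U1=0, U2=0, U3=0, U4=1, U5=1, U6=0, giving Y=0. Observed 1.
Test 1: faults giving observed 1 are {U6 stuck-at-1}.
Only U6 stuck-at-1 is consistent with every test.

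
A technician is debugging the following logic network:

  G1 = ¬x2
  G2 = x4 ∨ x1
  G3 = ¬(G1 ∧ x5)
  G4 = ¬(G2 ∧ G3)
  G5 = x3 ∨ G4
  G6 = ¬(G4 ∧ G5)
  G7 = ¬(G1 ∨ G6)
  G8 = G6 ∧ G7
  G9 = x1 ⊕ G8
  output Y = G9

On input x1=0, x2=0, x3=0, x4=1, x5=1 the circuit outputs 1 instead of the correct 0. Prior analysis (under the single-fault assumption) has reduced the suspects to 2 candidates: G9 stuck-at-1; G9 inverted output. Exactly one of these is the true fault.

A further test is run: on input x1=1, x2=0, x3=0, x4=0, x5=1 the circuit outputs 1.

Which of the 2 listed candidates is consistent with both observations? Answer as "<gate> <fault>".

Evaluate each candidate on input x1=1, x2=0, x3=0, x4=0, x5=1:
  G9 stuck-at-1: G1=1, G2=1, G3=0, G4=1, G5=1, G6=0, G7=0, G8=0, G9=1 [stuck-at-1] → 1 — matches
  G9 inverted output: G1=1, G2=1, G3=0, G4=1, G5=1, G6=0, G7=0, G8=0, G9=0 [inverted output] → 0 — eliminated
Only G9 stuck-at-1 reproduces the observed 1.

G9 stuck-at-1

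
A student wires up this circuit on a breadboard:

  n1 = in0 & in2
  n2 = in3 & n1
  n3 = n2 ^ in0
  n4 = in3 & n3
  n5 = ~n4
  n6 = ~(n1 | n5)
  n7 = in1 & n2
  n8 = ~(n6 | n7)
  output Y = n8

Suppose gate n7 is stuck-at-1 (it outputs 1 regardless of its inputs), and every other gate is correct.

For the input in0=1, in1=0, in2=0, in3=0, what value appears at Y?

0

Propagate with n7 forced: n1=0, n2=0, n3=1, n4=0, n5=1, n6=0, n7=1 [stuck-at-1], n8=0.
So Y = 0. (Without the fault it would be 1.)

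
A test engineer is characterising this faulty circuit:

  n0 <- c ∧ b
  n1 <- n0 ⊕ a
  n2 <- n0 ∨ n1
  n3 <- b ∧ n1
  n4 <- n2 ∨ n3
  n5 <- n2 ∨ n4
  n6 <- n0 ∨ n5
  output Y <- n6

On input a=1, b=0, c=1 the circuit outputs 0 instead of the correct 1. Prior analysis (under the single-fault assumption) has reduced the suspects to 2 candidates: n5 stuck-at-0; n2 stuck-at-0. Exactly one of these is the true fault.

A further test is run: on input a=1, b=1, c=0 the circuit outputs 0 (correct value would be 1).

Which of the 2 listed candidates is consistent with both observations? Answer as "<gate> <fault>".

Evaluate each candidate on input a=1, b=1, c=0:
  n5 stuck-at-0: n0=0, n1=1, n2=1, n3=1, n4=1, n5=0 [stuck-at-0], n6=0 → 0 — matches
  n2 stuck-at-0: n0=0, n1=1, n2=0 [stuck-at-0], n3=1, n4=1, n5=1, n6=1 → 1 — eliminated
Only n5 stuck-at-0 reproduces the observed 0.

n5 stuck-at-0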